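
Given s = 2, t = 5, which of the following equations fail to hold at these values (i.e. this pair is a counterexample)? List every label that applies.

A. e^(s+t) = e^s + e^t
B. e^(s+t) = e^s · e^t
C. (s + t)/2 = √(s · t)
A, C

Evaluating each claim at the given values:
A. LHS = e^7 ≈ 1097, RHS = e^2 + e^5 ≈ 155.8 → fails here (LHS ≠ RHS)
B. LHS = e^7 ≈ 1097, RHS = e^7 ≈ 1097 → holds here (LHS = RHS)
C. LHS = 7/2, RHS = √(10) ≈ 3.162 → fails here (LHS ≠ RHS)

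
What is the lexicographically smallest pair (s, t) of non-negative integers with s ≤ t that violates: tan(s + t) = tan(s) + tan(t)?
(s, t) = (1, 1)

Substituting (1, 1) into the claim:
LHS = tan(1 + 1) = tan(2) ≈ -2.185
RHS = tan(1) + tan(1) = 2·tan(1) ≈ 3.115

Since LHS ≠ RHS, this pair disproves the claim, and no lexicographically smaller pair (s ≤ t, non-negative integers) does.

For instance (3, 4) is also a counterexample (LHS = tan(7) ≈ 0.8714, RHS = tan(3) + tan(4) ≈ 1.015), but it's lexicographically larger.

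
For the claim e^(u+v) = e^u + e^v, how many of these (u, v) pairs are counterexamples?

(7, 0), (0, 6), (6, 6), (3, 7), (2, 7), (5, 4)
Testing each pair:
(7, 0): LHS = e^7 ≈ 1097, RHS = 1 + e^7 ≈ 1098 → counterexample
(0, 6): LHS = e^6 ≈ 403.4, RHS = 1 + e^6 ≈ 404.4 → counterexample
(6, 6): LHS = e^12 ≈ 162754.8, RHS = 2·e^6 ≈ 806.9 → counterexample
(3, 7): LHS = e^10 ≈ 22026.5, RHS = e^3 + e^7 ≈ 1117 → counterexample
(2, 7): LHS = e^9 ≈ 8103, RHS = e^2 + e^7 ≈ 1104 → counterexample
(5, 4): LHS = e^9 ≈ 8103, RHS = e^4 + e^5 ≈ 203 → counterexample

That makes 6 counterexamples.

Answer: 6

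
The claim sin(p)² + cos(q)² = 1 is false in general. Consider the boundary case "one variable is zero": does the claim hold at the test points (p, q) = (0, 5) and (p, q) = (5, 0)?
At (0, 5): LHS = cos(5)² ≈ 0.08046 ≠ RHS = 1
At (5, 0): LHS = sin(5)² + 1 ≈ 1.92 ≠ RHS = 1

Answer: No, fails at both test points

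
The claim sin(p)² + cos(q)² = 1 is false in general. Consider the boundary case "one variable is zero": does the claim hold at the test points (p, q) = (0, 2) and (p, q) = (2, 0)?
At (0, 2): LHS = cos(2)² ≈ 0.1732 ≠ RHS = 1
At (2, 0): LHS = sin(2)² + 1 ≈ 1.827 ≠ RHS = 1

Answer: No, fails at both test points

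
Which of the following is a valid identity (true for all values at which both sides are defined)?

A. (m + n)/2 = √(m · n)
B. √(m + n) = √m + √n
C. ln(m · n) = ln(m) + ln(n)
A: fails at (2, 5) — LHS = 7/2, RHS = √(10) ≈ 3.162.
B: fails at (2, 4) — LHS = √(6) ≈ 2.449, RHS = √(2) + 2 ≈ 3.414.
C: holds — e.g. at (4, 5), both sides equal ln(20) ≈ 2.996.

Answer: C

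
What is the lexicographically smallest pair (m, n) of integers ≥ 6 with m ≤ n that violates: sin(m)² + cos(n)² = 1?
Substituting (6, 7) into the claim:
LHS = sin(6)² + cos(7)² ≈ 0.6464
RHS = 1

Since LHS ≠ RHS, this pair disproves the claim, and no lexicographically smaller pair (m ≤ n, integers ≥ 6) does.

For instance (6, 9) is also a counterexample (LHS = sin(6)² + cos(9)² ≈ 0.9082, RHS = 1), but it's lexicographically larger.

Answer: (m, n) = (6, 7)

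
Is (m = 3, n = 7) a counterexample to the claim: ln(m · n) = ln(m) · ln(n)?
Substituting m = 3, n = 7:
LHS = ln(3 · 7) = ln(21) ≈ 3.045
RHS = ln(3) · ln(7) ≈ 2.138

Since LHS ≠ RHS, this pair disproves the claim.

Answer: Yes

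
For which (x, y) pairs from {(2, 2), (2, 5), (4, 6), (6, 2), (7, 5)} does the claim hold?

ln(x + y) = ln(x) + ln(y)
(2, 2)

Testing each pair:
(2, 2): LHS = ln(4) ≈ 1.386, RHS = 2·ln(2) ≈ 1.386 → holds
(2, 5): LHS = ln(7) ≈ 1.946, RHS = ln(2) + ln(5) ≈ 2.303 → fails
(4, 6): LHS = ln(10) ≈ 2.303, RHS = ln(4) + ln(6) ≈ 3.178 → fails
(6, 2): LHS = ln(8) ≈ 2.079, RHS = ln(2) + ln(6) ≈ 2.485 → fails
(7, 5): LHS = ln(12) ≈ 2.485, RHS = ln(5) + ln(7) ≈ 3.555 → fails

1 of 5 pairs satisfies the claim.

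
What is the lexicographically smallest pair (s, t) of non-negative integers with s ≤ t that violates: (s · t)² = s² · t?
(s, t) = (1, 2)

Substituting (1, 2) into the claim:
LHS = (1 · 2)² = 4
RHS = 1² · 2 = 2

Since LHS ≠ RHS, this pair disproves the claim, and no lexicographically smaller pair (s ≤ t, non-negative integers) does.

For instance (1, 7) is also a counterexample (LHS = 49, RHS = 7), but it's lexicographically larger.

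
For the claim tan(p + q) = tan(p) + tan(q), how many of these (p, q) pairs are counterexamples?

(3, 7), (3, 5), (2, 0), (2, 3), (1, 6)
4

Testing each pair:
(3, 7): LHS = tan(10) ≈ 0.6484, RHS = tan(3) + tan(7) ≈ 0.7289 → counterexample
(3, 5): LHS = tan(8) ≈ -6.8, RHS = tan(5) + tan(3) ≈ -3.523 → counterexample
(2, 0): LHS = tan(2) ≈ -2.185, RHS = tan(2) ≈ -2.185 → satisfies claim
(2, 3): LHS = tan(5) ≈ -3.381, RHS = tan(2) + tan(3) ≈ -2.328 → counterexample
(1, 6): LHS = tan(7) ≈ 0.8714, RHS = tan(6) + tan(1) ≈ 1.266 → counterexample

That makes 4 counterexamples.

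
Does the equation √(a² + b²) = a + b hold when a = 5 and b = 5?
Substituting a = 5, b = 5:

LHS = √(5² + 5²) = 5·√(2) ≈ 7.071
RHS = 5 + 5 = 10

LHS ≠ RHS, so the equation does not hold at this point.

Answer: Fails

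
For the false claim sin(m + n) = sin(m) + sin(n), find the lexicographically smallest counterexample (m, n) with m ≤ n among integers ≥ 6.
(m, n) = (6, 6)

Substituting (6, 6) into the claim:
LHS = sin(6 + 6) = sin(12) ≈ -0.5366
RHS = sin(6) + sin(6) = 2·sin(6) ≈ -0.5588

Since LHS ≠ RHS, this pair disproves the claim, and no lexicographically smaller pair (m ≤ n, integers ≥ 6) does.

For instance (11, 13) is also a counterexample (LHS = sin(24) ≈ -0.9056, RHS = sin(11) + sin(13) ≈ -0.5798), but it's lexicographically larger.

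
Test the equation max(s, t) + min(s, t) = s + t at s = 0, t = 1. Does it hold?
Holds

Substituting s = 0, t = 1:

LHS = max(0, 1) + min(0, 1) = 1
RHS = 0 + 1 = 1

LHS = RHS, so the equation holds at this point.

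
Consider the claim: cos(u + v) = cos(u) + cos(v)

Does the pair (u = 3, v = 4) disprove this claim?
Substituting u = 3, v = 4:
LHS = cos(3 + 4) = cos(7) ≈ 0.7539
RHS = cos(3) + cos(4) ≈ -1.644

Since LHS ≠ RHS, this pair disproves the claim.

Answer: Yes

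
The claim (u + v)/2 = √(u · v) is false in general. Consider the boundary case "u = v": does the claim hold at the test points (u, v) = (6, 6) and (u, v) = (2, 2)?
At (6, 6): LHS = 6, RHS = 6 → equal
At (2, 2): LHS = 2, RHS = 2 → equal

So the claim does hold at both of these boundary points, even though it is not an identity.

Answer: Yes, holds at both test points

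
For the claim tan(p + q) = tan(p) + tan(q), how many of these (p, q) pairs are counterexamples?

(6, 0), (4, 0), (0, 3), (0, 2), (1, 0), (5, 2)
1

Testing each pair:
(6, 0): LHS = tan(6) ≈ -0.291, RHS = tan(6) ≈ -0.291 → satisfies claim
(4, 0): LHS = tan(4) ≈ 1.158, RHS = tan(4) ≈ 1.158 → satisfies claim
(0, 3): LHS = tan(3) ≈ -0.1425, RHS = tan(3) ≈ -0.1425 → satisfies claim
(0, 2): LHS = tan(2) ≈ -2.185, RHS = tan(2) ≈ -2.185 → satisfies claim
(1, 0): LHS = tan(1) ≈ 1.557, RHS = tan(1) ≈ 1.557 → satisfies claim
(5, 2): LHS = tan(7) ≈ 0.8714, RHS = tan(5) + tan(2) ≈ -5.566 → counterexample

That makes 1 counterexample.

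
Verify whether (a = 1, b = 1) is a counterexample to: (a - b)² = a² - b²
No

Substituting a = 1, b = 1:
LHS = (1 - 1)² = 0
RHS = 1² - 1² = 0

The sides agree, so this pair does not disprove the claim.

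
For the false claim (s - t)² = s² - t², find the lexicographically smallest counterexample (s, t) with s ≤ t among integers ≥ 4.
(s, t) = (4, 5)

Substituting (4, 5) into the claim:
LHS = (4 - 5)² = 1
RHS = 4² - 5² = -9

Since LHS ≠ RHS, this pair disproves the claim, and no lexicographically smaller pair (s ≤ t, integers ≥ 4) does.

For instance (7, 10) is also a counterexample (LHS = 9, RHS = -51), but it's lexicographically larger.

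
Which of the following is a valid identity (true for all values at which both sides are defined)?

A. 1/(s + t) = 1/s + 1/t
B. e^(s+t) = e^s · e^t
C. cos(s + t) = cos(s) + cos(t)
B

A: fails at (4, 5) — LHS = 1/9, RHS = 9/20.
B: holds — e.g. at (2, 4), both sides equal e^6 ≈ 403.4.
C: fails at (4, 5) — LHS = cos(9) ≈ -0.9111, RHS = cos(4) + cos(5) ≈ -0.37.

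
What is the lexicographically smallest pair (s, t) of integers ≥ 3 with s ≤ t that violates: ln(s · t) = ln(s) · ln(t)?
(s, t) = (3, 3)

Substituting (3, 3) into the claim:
LHS = ln(3 · 3) = ln(9) ≈ 2.197
RHS = ln(3) · ln(3) = ln(3)² ≈ 1.207

Since LHS ≠ RHS, this pair disproves the claim, and no lexicographically smaller pair (s ≤ t, integers ≥ 3) does.

For instance (10, 10) is also a counterexample (LHS = ln(100) ≈ 4.605, RHS = ln(10)² ≈ 5.302), but it's lexicographically larger.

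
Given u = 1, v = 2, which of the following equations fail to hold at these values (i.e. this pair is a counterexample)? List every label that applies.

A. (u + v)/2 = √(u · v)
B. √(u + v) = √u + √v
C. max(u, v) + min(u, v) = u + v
Evaluating each claim at the given values:
A. LHS = 3/2, RHS = √(2) ≈ 1.414 → fails here (LHS ≠ RHS)
B. LHS = √(3) ≈ 1.732, RHS = 1 + √(2) ≈ 2.414 → fails here (LHS ≠ RHS)
C. LHS = 3, RHS = 3 → holds here (LHS = RHS)

Answer: A, B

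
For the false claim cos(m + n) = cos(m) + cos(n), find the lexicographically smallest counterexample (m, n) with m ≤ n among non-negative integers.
(m, n) = (0, 0)

Substituting (0, 0) into the claim:
LHS = cos(0 + 0) = 1
RHS = cos(0) + cos(0) = 2

Since LHS ≠ RHS, this pair disproves the claim, and no lexicographically smaller pair (m ≤ n, non-negative integers) does.

For instance (6, 6) is also a counterexample (LHS = cos(12) ≈ 0.8439, RHS = 2·cos(6) ≈ 1.92), but it's lexicographically larger.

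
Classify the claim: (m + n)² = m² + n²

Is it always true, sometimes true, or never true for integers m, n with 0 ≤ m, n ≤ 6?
Sometimes true

It holds at (m, n) = (0, 6) (both sides equal 36), but fails at (m, n) = (5, 6) (LHS = 121, RHS = 61).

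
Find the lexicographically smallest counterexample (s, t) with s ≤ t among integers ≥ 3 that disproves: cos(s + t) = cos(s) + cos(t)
Substituting (3, 3) into the claim:
LHS = cos(3 + 3) = cos(6) ≈ 0.9602
RHS = cos(3) + cos(3) = 2·cos(3) ≈ -1.98

Since LHS ≠ RHS, this pair disproves the claim, and no lexicographically smaller pair (s ≤ t, integers ≥ 3) does.

For instance (6, 7) is also a counterexample (LHS = cos(13) ≈ 0.9074, RHS = cos(7) + cos(6) ≈ 1.714), but it's lexicographically larger.

Answer: (s, t) = (3, 3)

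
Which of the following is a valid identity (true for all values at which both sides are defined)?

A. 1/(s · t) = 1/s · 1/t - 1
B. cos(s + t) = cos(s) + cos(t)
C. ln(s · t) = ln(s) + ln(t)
C

A: fails at (2, 5) — LHS = 1/10, RHS = -9/10.
B: fails at (2, 4) — LHS = cos(6) ≈ 0.9602, RHS = cos(4) + cos(2) ≈ -1.07.
C: holds — e.g. at (3, 3), both sides equal ln(9) ≈ 2.197.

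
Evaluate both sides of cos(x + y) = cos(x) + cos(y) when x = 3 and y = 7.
LHS = cos(3 + 7) = cos(10) ≈ -0.8391
RHS = cos(3) + cos(7) ≈ -0.2361

LHS ≠ RHS (they differ by about 0.603), so the equation does not hold here.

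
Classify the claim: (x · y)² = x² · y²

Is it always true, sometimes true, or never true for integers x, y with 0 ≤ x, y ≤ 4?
The identity holds for every pair in the range. For instance at (x, y) = (3, 2): both sides equal 36.

Answer: Always true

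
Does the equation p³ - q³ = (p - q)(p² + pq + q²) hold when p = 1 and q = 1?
Holds

Substituting p = 1, q = 1:

LHS = 1³ - 1³ = 0
RHS = (1 - 1)(1² + 1·1 + 1²) = 0

LHS = RHS, so the equation holds at this point.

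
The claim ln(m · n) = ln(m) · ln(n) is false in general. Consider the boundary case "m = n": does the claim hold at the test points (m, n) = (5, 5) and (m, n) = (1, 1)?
At (5, 5): LHS = ln(25) ≈ 3.219 ≠ RHS = ln(5)² ≈ 2.59
At (1, 1): LHS = 0, RHS = 0 → equal

Answer: Only at (1, 1)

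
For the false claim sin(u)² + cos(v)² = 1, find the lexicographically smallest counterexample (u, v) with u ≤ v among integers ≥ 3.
At (3, 3): both sides equal 1, so it holds there.

Substituting (3, 4) into the claim:
LHS = sin(3)² + cos(4)² ≈ 0.4472
RHS = 1

Since LHS ≠ RHS, this pair disproves the claim, and no lexicographically smaller pair (u ≤ v, integers ≥ 3) does.

For instance (5, 6) is also a counterexample (LHS = sin(5)² + cos(6)² ≈ 1.841, RHS = 1), but it's lexicographically larger.

Answer: (u, v) = (3, 4)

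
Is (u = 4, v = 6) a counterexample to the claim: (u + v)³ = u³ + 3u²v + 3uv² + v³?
No

Substituting u = 4, v = 6:
LHS = (4 + 6)³ = 1000
RHS = 4³ + 3·4²·6 + 3·4·6² + 6³ = 1000

The sides agree, so this pair does not disprove the claim.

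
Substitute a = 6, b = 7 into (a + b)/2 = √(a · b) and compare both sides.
LHS = (6 + 7)/2 = 13/2
RHS = √(6 · 7) = √(42) ≈ 6.481

LHS ≠ RHS (they differ by about 0.01926), so the equation does not hold here.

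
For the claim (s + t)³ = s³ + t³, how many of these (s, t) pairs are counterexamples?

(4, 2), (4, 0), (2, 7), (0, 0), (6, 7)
Testing each pair:
(4, 2): LHS = 216, RHS = 72 → counterexample
(4, 0): LHS = 64, RHS = 64 → satisfies claim
(2, 7): LHS = 729, RHS = 351 → counterexample
(0, 0): LHS = 0, RHS = 0 → satisfies claim
(6, 7): LHS = 2197, RHS = 559 → counterexample

That makes 3 counterexamples.

Answer: 3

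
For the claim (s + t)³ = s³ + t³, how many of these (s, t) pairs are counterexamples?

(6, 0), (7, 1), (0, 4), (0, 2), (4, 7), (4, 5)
3

Testing each pair:
(6, 0): LHS = 216, RHS = 216 → satisfies claim
(7, 1): LHS = 512, RHS = 344 → counterexample
(0, 4): LHS = 64, RHS = 64 → satisfies claim
(0, 2): LHS = 8, RHS = 8 → satisfies claim
(4, 7): LHS = 1331, RHS = 407 → counterexample
(4, 5): LHS = 729, RHS = 189 → counterexample

That makes 3 counterexamples.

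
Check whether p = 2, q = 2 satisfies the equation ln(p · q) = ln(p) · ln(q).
Substituting p = 2, q = 2:

LHS = ln(2 · 2) = ln(4) ≈ 1.386
RHS = ln(2) · ln(2) = ln(2)² ≈ 0.4805

LHS ≠ RHS, so the equation does not hold at this point.

Answer: Fails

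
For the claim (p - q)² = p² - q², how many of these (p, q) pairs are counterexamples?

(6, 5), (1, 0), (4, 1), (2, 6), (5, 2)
Testing each pair:
(6, 5): LHS = 1, RHS = 11 → counterexample
(1, 0): LHS = 1, RHS = 1 → satisfies claim
(4, 1): LHS = 9, RHS = 15 → counterexample
(2, 6): LHS = 16, RHS = -32 → counterexample
(5, 2): LHS = 9, RHS = 21 → counterexample

That makes 4 counterexamples.

Answer: 4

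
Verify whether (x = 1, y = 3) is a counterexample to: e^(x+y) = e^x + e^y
Yes

Substituting x = 1, y = 3:
LHS = e^(1+3) = e^4 ≈ 54.6
RHS = e^1 + e^3 = e + e^3 ≈ 22.8

Since LHS ≠ RHS, this pair disproves the claim.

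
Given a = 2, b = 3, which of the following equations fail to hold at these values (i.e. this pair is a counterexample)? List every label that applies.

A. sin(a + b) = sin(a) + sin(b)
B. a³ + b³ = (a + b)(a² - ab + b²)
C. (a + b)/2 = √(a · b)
Evaluating each claim at the given values:
A. LHS = sin(5) ≈ -0.9589, RHS = sin(3) + sin(2) ≈ 1.05 → fails here (LHS ≠ RHS)
B. LHS = 35, RHS = 35 → holds here (LHS = RHS)
C. LHS = 5/2, RHS = √(6) ≈ 2.449 → fails here (LHS ≠ RHS)

Answer: A, C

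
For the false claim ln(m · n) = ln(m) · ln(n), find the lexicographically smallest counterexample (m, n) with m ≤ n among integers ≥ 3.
Substituting (3, 3) into the claim:
LHS = ln(3 · 3) = ln(9) ≈ 2.197
RHS = ln(3) · ln(3) = ln(3)² ≈ 1.207

Since LHS ≠ RHS, this pair disproves the claim, and no lexicographically smaller pair (m ≤ n, integers ≥ 3) does.

For instance (3, 7) is also a counterexample (LHS = ln(21) ≈ 3.045, RHS = ln(3)·ln(7) ≈ 2.138), but it's lexicographically larger.

Answer: (m, n) = (3, 3)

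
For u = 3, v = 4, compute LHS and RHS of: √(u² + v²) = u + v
LHS = √(3² + 4²) = 5
RHS = 3 + 4 = 7

LHS ≠ RHS, so the equation does not hold here.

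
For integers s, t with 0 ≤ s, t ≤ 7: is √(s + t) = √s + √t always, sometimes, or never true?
Sometimes true

It holds at (s, t) = (0, 0) (both sides equal 0), but fails at (s, t) = (7, 6) (LHS = √(13) ≈ 3.606, RHS = √(6) + √(7) ≈ 5.095).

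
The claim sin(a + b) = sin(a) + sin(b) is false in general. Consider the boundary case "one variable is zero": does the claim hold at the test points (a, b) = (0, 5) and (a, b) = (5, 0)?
Yes, holds at both test points

At (0, 5): LHS = sin(5) ≈ -0.9589, RHS = sin(5) ≈ -0.9589 → equal
At (5, 0): LHS = sin(5) ≈ -0.9589, RHS = sin(5) ≈ -0.9589 → equal

So the claim does hold at both of these boundary points, even though it is not an identity.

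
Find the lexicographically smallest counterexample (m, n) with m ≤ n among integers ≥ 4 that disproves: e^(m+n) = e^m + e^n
(m, n) = (4, 4)

Substituting (4, 4) into the claim:
LHS = e^(4+4) = e^8 ≈ 2981
RHS = e^4 + e^4 = 2·e^4 ≈ 109.2

Since LHS ≠ RHS, this pair disproves the claim, and no lexicographically smaller pair (m ≤ n, integers ≥ 4) does.

For instance (6, 10) is also a counterexample (LHS = e^16 ≈ 8886110.5, RHS = e^6 + e^10 ≈ 22429.9), but it's lexicographically larger.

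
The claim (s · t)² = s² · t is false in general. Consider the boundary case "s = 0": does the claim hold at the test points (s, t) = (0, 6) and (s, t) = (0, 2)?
Yes, holds at both test points

At (0, 6): LHS = 0, RHS = 0 → equal
At (0, 2): LHS = 0, RHS = 0 → equal

So the claim does hold at both of these boundary points, even though it is not an identity.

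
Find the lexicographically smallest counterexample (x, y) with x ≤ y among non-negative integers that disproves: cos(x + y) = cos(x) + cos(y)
(x, y) = (0, 0)

Substituting (0, 0) into the claim:
LHS = cos(0 + 0) = 1
RHS = cos(0) + cos(0) = 2

Since LHS ≠ RHS, this pair disproves the claim, and no lexicographically smaller pair (x ≤ y, non-negative integers) does.

For instance (0, 4) is also a counterexample (LHS = cos(4) ≈ -0.6536, RHS = cos(4) + 1 ≈ 0.3464), but it's lexicographically larger.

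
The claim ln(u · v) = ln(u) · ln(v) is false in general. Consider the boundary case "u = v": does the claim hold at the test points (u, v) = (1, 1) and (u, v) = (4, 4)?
Only at (1, 1)

At (1, 1): LHS = 0, RHS = 0 → equal
At (4, 4): LHS = ln(16) ≈ 2.773 ≠ RHS = ln(4)² ≈ 1.922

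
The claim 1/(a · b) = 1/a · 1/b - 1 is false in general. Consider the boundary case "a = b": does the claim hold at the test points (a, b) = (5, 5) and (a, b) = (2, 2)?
No, fails at both test points

At (5, 5): LHS = 1/25 ≠ RHS = -24/25
At (2, 2): LHS = 1/4 ≠ RHS = -3/4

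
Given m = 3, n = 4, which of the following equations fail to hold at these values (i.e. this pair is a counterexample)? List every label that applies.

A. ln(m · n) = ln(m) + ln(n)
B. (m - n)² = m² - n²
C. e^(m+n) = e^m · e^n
Evaluating each claim at the given values:
A. LHS = ln(12) ≈ 2.485, RHS = ln(3) + ln(4) ≈ 2.485 → holds here (LHS = RHS)
B. LHS = 1, RHS = -7 → fails here (LHS ≠ RHS)
C. LHS = e^7 ≈ 1097, RHS = e^7 ≈ 1097 → holds here (LHS = RHS)

Answer: B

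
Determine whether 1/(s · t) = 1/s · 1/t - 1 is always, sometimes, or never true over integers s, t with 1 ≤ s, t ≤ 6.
Never true

The claim fails for every pair in the range. For instance at (s, t) = (2, 2): LHS = 1/4, RHS = -3/4.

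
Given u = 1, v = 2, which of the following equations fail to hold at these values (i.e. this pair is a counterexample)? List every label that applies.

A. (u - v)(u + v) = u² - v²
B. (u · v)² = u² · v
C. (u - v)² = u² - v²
B, C

Evaluating each claim at the given values:
A. LHS = -3, RHS = -3 → holds here (LHS = RHS)
B. LHS = 4, RHS = 2 → fails here (LHS ≠ RHS)
C. LHS = 1, RHS = -3 → fails here (LHS ≠ RHS)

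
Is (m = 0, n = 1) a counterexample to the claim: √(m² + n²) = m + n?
No

Substituting m = 0, n = 1:
LHS = √(0² + 1²) = 1
RHS = 0 + 1 = 1

The sides agree, so this pair does not disprove the claim.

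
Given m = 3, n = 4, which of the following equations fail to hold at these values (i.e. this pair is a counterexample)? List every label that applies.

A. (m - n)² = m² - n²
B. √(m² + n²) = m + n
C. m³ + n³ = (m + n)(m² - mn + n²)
Evaluating each claim at the given values:
A. LHS = 1, RHS = -7 → fails here (LHS ≠ RHS)
B. LHS = 5, RHS = 7 → fails here (LHS ≠ RHS)
C. LHS = 91, RHS = 91 → holds here (LHS = RHS)

Answer: A, B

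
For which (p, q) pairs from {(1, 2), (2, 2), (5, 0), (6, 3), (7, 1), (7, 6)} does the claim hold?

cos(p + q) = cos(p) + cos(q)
None

Testing each pair:
(1, 2): LHS = cos(3) ≈ -0.99, RHS = cos(2) + cos(1) ≈ 0.1242 → fails
(2, 2): LHS = cos(4) ≈ -0.6536, RHS = 2·cos(2) ≈ -0.8323 → fails
(5, 0): LHS = cos(5) ≈ 0.2837, RHS = cos(5) + 1 ≈ 1.284 → fails
(6, 3): LHS = cos(9) ≈ -0.9111, RHS = cos(3) + cos(6) ≈ -0.02982 → fails
(7, 1): LHS = cos(8) ≈ -0.1455, RHS = cos(1) + cos(7) ≈ 1.294 → fails
(7, 6): LHS = cos(13) ≈ 0.9074, RHS = cos(7) + cos(6) ≈ 1.714 → fails

No pair satisfies the claim.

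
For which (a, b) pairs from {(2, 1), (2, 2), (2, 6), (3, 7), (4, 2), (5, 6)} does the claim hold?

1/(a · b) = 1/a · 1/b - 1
None

Testing each pair:
(2, 1): LHS = 1/2, RHS = -1/2 → fails
(2, 2): LHS = 1/4, RHS = -3/4 → fails
(2, 6): LHS = 1/12, RHS = -11/12 → fails
(3, 7): LHS = 1/21, RHS = -20/21 → fails
(4, 2): LHS = 1/8, RHS = -7/8 → fails
(5, 6): LHS = 1/30, RHS = -29/30 → fails

No pair satisfies the claim.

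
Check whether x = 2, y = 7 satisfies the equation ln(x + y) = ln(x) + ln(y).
Fails

Substituting x = 2, y = 7:

LHS = ln(2 + 7) = ln(9) ≈ 2.197
RHS = ln(2) + ln(7) ≈ 2.639

LHS ≠ RHS, so the equation does not hold at this point.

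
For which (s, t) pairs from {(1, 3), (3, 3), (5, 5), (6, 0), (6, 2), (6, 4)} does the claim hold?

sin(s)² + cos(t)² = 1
(3, 3), (5, 5)

Testing each pair:
(1, 3): LHS = sin(1)² + cos(3)² ≈ 1.688, RHS = 1 → fails
(3, 3): LHS = sin(3)² + cos(3)² = 1, RHS = 1 → holds
(5, 5): LHS = cos(5)² + sin(5)² = 1, RHS = 1 → holds
(6, 0): LHS = sin(6)² + 1 ≈ 1.078, RHS = 1 → fails
(6, 2): LHS = sin(6)² + cos(2)² ≈ 0.2513, RHS = 1 → fails
(6, 4): LHS = sin(6)² + cos(4)² ≈ 0.5053, RHS = 1 → fails

2 of 6 pairs satisfy the claim.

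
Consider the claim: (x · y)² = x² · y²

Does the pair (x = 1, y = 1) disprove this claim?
Substituting x = 1, y = 1:
LHS = (1 · 1)² = 1
RHS = 1² · 1² = 1

The sides agree, so this pair does not disprove the claim.

Answer: No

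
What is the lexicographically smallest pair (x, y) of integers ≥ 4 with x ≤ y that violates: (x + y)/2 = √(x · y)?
(x, y) = (4, 5)

At (4, 4): both sides equal 4, so it holds there.

Substituting (4, 5) into the claim:
LHS = (4 + 5)/2 = 9/2
RHS = √(4 · 5) = 2·√(5) ≈ 4.472

Since LHS ≠ RHS, this pair disproves the claim, and no lexicographically smaller pair (x ≤ y, integers ≥ 4) does.

For instance (4, 8) is also a counterexample (LHS = 6, RHS = 4·√(2) ≈ 5.657), but it's lexicographically larger.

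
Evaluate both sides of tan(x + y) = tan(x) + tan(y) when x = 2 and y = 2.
LHS = tan(2 + 2) = tan(4) ≈ 1.158
RHS = tan(2) + tan(2) = 2·tan(2) ≈ -4.37

LHS ≠ RHS (they differ by about 5.528), so the equation does not hold here.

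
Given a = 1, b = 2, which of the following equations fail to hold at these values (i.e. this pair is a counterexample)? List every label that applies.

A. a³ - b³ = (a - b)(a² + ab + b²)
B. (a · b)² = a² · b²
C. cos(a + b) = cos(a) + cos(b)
Evaluating each claim at the given values:
A. LHS = -7, RHS = -7 → holds here (LHS = RHS)
B. LHS = 4, RHS = 4 → holds here (LHS = RHS)
C. LHS = cos(3) ≈ -0.99, RHS = cos(2) + cos(1) ≈ 0.1242 → fails here (LHS ≠ RHS)

Answer: C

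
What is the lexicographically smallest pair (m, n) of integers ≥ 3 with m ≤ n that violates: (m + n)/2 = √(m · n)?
(m, n) = (3, 4)

At (3, 3): both sides equal 3, so it holds there.

Substituting (3, 4) into the claim:
LHS = (3 + 4)/2 = 7/2
RHS = √(3 · 4) = 2·√(3) ≈ 3.464

Since LHS ≠ RHS, this pair disproves the claim, and no lexicographically smaller pair (m ≤ n, integers ≥ 3) does.

For instance (3, 5) is also a counterexample (LHS = 4, RHS = √(15) ≈ 3.873), but it's lexicographically larger.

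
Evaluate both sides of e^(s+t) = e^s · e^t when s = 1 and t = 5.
LHS = e^(1+5) = e^6 ≈ 403.4
RHS = e^1 · e^5 = e^6 ≈ 403.4

LHS = RHS: the two sides agree.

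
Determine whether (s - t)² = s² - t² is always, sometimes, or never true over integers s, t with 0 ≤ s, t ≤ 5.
Sometimes true

It holds at (s, t) = (3, 3) (both sides equal 0), but fails at (s, t) = (5, 2) (LHS = 9, RHS = 21).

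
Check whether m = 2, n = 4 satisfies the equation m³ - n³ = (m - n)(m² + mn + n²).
Holds

Substituting m = 2, n = 4:

LHS = 2³ - 4³ = -56
RHS = (2 - 4)(2² + 2·4 + 4²) = -56

LHS = RHS, so the equation holds at this point.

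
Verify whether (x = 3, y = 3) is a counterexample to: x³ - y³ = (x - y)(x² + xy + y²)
No

Substituting x = 3, y = 3:
LHS = 3³ - 3³ = 0
RHS = (3 - 3)(3² + 3·3 + 3²) = 0

The sides agree, so this pair does not disprove the claim.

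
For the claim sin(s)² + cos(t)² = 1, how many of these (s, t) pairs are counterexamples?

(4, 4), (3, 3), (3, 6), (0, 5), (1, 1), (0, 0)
2

Testing each pair:
(4, 4): LHS = cos(4)² + sin(4)² = 1, RHS = 1 → satisfies claim
(3, 3): LHS = sin(3)² + cos(3)² = 1, RHS = 1 → satisfies claim
(3, 6): LHS = sin(3)² + cos(6)² ≈ 0.9418, RHS = 1 → counterexample
(0, 5): LHS = cos(5)² ≈ 0.08046, RHS = 1 → counterexample
(1, 1): LHS = cos(1)² + sin(1)² = 1, RHS = 1 → satisfies claim
(0, 0): LHS = 1, RHS = 1 → satisfies claim

That makes 2 counterexamples.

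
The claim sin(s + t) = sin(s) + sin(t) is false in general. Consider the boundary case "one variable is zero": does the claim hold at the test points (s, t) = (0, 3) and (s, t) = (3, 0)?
At (0, 3): LHS = sin(3) ≈ 0.1411, RHS = sin(3) ≈ 0.1411 → equal
At (3, 0): LHS = sin(3) ≈ 0.1411, RHS = sin(3) ≈ 0.1411 → equal

So the claim does hold at both of these boundary points, even though it is not an identity.

Answer: Yes, holds at both test points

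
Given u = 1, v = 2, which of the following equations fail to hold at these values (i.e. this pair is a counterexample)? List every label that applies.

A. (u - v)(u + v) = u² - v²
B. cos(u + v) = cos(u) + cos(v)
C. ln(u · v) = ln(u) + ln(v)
B

Evaluating each claim at the given values:
A. LHS = -3, RHS = -3 → holds here (LHS = RHS)
B. LHS = cos(3) ≈ -0.99, RHS = cos(2) + cos(1) ≈ 0.1242 → fails here (LHS ≠ RHS)
C. LHS = ln(2) ≈ 0.6931, RHS = ln(2) ≈ 0.6931 → holds here (LHS = RHS)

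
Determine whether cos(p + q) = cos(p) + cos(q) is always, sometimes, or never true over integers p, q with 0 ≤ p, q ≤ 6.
The claim fails for every pair in the range. For instance at (p, q) = (6, 2): LHS = cos(8) ≈ -0.1455, RHS = cos(2) + cos(6) ≈ 0.544.

Answer: Never true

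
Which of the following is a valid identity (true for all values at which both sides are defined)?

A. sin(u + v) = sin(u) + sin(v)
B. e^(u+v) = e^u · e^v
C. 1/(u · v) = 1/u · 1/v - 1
A: fails at (2, 4) — LHS = sin(6) ≈ -0.2794, RHS = sin(4) + sin(2) ≈ 0.1525.
B: holds — e.g. at (1, 1), both sides equal e^2 ≈ 7.389.
C: fails at (1, 1) — LHS = 1, RHS = 0.

Answer: B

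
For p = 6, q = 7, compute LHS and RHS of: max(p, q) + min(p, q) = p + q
LHS = max(6, 7) + min(6, 7) = 13
RHS = 6 + 7 = 13

LHS = RHS: the two sides agree.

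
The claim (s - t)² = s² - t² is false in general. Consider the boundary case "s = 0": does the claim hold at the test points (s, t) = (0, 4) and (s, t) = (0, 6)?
At (0, 4): LHS = 16 ≠ RHS = -16
At (0, 6): LHS = 36 ≠ RHS = -36

Answer: No, fails at both test points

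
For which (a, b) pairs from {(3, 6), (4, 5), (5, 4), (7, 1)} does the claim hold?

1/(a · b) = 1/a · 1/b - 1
Testing each pair:
(3, 6): LHS = 1/18, RHS = -17/18 → fails
(4, 5): LHS = 1/20, RHS = -19/20 → fails
(5, 4): LHS = 1/20, RHS = -19/20 → fails
(7, 1): LHS = 1/7, RHS = -6/7 → fails

No pair satisfies the claim.

Answer: None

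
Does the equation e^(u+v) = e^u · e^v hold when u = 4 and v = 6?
Holds

Substituting u = 4, v = 6:

LHS = e^(4+6) = e^10 ≈ 22026.5
RHS = e^4 · e^6 = e^10 ≈ 22026.5

LHS = RHS, so the equation holds at this point.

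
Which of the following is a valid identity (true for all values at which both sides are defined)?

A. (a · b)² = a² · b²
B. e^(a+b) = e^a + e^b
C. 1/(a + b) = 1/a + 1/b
A: holds — e.g. at (2, 3), both sides equal 36.
B: fails at (2, 5) — LHS = e^7 ≈ 1097, RHS = e^2 + e^5 ≈ 155.8.
C: fails at (3, 5) — LHS = 1/8, RHS = 8/15.

Answer: A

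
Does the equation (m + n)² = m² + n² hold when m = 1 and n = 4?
Substituting m = 1, n = 4:

LHS = (1 + 4)² = 25
RHS = 1² + 4² = 17

LHS ≠ RHS, so the equation does not hold at this point.

Answer: Fails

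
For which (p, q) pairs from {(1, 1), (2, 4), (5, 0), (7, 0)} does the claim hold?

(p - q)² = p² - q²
Testing each pair:
(1, 1): LHS = 0, RHS = 0 → holds
(2, 4): LHS = 4, RHS = -12 → fails
(5, 0): LHS = 25, RHS = 25 → holds
(7, 0): LHS = 49, RHS = 49 → holds

3 of 4 pairs satisfy the claim.

Answer: (1, 1), (5, 0), (7, 0)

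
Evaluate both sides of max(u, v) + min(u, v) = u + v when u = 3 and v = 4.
LHS = max(3, 4) + min(3, 4) = 7
RHS = 3 + 4 = 7

LHS = RHS: the two sides agree.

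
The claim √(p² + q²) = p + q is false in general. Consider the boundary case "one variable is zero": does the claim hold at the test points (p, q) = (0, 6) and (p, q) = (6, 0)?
At (0, 6): LHS = 6, RHS = 6 → equal
At (6, 0): LHS = 6, RHS = 6 → equal

So the claim does hold at both of these boundary points, even though it is not an identity.

Answer: Yes, holds at both test points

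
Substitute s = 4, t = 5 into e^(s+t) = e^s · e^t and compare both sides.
LHS = e^(4+5) = e^9 ≈ 8103
RHS = e^4 · e^5 = e^9 ≈ 8103

LHS = RHS: the two sides agree.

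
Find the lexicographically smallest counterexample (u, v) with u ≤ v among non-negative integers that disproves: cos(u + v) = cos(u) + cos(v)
Substituting (0, 0) into the claim:
LHS = cos(0 + 0) = 1
RHS = cos(0) + cos(0) = 2

Since LHS ≠ RHS, this pair disproves the claim, and no lexicographically smaller pair (u ≤ v, non-negative integers) does.

For instance (2, 5) is also a counterexample (LHS = cos(7) ≈ 0.7539, RHS = cos(2) + cos(5) ≈ -0.1325), but it's lexicographically larger.

Answer: (u, v) = (0, 0)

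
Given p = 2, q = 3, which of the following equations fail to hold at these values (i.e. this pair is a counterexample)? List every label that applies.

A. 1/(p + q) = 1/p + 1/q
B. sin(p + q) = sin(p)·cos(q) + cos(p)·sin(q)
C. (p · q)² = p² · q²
Evaluating each claim at the given values:
A. LHS = 1/5, RHS = 5/6 → fails here (LHS ≠ RHS)
B. LHS = sin(5) ≈ -0.9589, RHS = sin(2)·cos(3) + sin(3)·cos(2) ≈ -0.9589 → holds here (LHS = RHS)
C. LHS = 36, RHS = 36 → holds here (LHS = RHS)

Answer: A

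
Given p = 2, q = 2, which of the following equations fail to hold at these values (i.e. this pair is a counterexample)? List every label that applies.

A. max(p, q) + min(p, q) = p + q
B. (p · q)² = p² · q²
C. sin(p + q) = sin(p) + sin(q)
C

Evaluating each claim at the given values:
A. LHS = 4, RHS = 4 → holds here (LHS = RHS)
B. LHS = 16, RHS = 16 → holds here (LHS = RHS)
C. LHS = sin(4) ≈ -0.7568, RHS = 2·sin(2) ≈ 1.819 → fails here (LHS ≠ RHS)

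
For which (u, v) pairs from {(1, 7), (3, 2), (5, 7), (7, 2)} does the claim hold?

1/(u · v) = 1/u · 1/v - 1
Testing each pair:
(1, 7): LHS = 1/7, RHS = -6/7 → fails
(3, 2): LHS = 1/6, RHS = -5/6 → fails
(5, 7): LHS = 1/35, RHS = -34/35 → fails
(7, 2): LHS = 1/14, RHS = -13/14 → fails

No pair satisfies the claim.

Answer: None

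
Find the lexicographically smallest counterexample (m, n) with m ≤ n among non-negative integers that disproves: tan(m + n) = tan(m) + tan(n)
At (0, 2): both sides equal tan(2) ≈ -2.185, so it holds there.
At (0, 7): both sides equal tan(7) ≈ 0.8714, so it holds there.

Substituting (1, 1) into the claim:
LHS = tan(1 + 1) = tan(2) ≈ -2.185
RHS = tan(1) + tan(1) = 2·tan(1) ≈ 3.115

Since LHS ≠ RHS, this pair disproves the claim, and no lexicographically smaller pair (m ≤ n, non-negative integers) does.

For instance (5, 7) is also a counterexample (LHS = tan(12) ≈ -0.6359, RHS = tan(5) + tan(7) ≈ -2.509), but it's lexicographically larger.

Answer: (m, n) = (1, 1)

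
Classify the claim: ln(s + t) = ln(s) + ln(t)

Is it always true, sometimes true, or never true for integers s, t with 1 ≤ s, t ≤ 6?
It holds at (s, t) = (2, 2) (both sides equal ln(4) ≈ 1.386), but fails at (s, t) = (4, 3) (LHS = ln(7) ≈ 1.946, RHS = ln(3) + ln(4) ≈ 2.485).

Answer: Sometimes true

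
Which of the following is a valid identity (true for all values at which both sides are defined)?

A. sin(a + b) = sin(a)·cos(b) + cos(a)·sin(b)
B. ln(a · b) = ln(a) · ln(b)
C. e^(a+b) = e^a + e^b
A: holds — e.g. at (0, 1), both sides equal sin(1) ≈ 0.8415.
B: fails at (3, 4) — LHS = ln(12) ≈ 2.485, RHS = ln(3)·ln(4) ≈ 1.523.
C: fails at (2, 3) — LHS = e^5 ≈ 148.4, RHS = e^2 + e^3 ≈ 27.47.

Answer: A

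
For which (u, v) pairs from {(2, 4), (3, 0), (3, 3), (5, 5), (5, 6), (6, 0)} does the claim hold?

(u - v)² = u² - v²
Testing each pair:
(2, 4): LHS = 4, RHS = -12 → fails
(3, 0): LHS = 9, RHS = 9 → holds
(3, 3): LHS = 0, RHS = 0 → holds
(5, 5): LHS = 0, RHS = 0 → holds
(5, 6): LHS = 1, RHS = -11 → fails
(6, 0): LHS = 36, RHS = 36 → holds

4 of 6 pairs satisfy the claim.

Answer: (3, 0), (3, 3), (5, 5), (6, 0)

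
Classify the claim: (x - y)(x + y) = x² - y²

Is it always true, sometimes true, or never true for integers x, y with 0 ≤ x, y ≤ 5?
The identity holds for every pair in the range. For instance at (x, y) = (2, 3): both sides equal -5.

Answer: Always true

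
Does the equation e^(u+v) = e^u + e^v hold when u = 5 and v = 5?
Substituting u = 5, v = 5:

LHS = e^(5+5) = e^10 ≈ 22026.5
RHS = e^5 + e^5 = 2·e^5 ≈ 296.8

LHS ≠ RHS, so the equation does not hold at this point.

Answer: Fails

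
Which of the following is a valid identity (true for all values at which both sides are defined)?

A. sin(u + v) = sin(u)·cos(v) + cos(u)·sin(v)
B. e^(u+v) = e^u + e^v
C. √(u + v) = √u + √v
A

A: holds — e.g. at (4, 6), both sides equal sin(10) ≈ -0.544.
B: fails at (3, 7) — LHS = e^10 ≈ 22026.5, RHS = e^3 + e^7 ≈ 1117.
C: fails at (4, 6) — LHS = √(10) ≈ 3.162, RHS = 2 + √(6) ≈ 4.449.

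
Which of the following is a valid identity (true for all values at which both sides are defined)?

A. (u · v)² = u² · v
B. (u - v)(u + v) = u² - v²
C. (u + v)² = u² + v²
B

A: fails at (4, 4) — LHS = 256, RHS = 64.
B: holds — e.g. at (2, 7), both sides equal -45.
C: fails at (2, 3) — LHS = 25, RHS = 13.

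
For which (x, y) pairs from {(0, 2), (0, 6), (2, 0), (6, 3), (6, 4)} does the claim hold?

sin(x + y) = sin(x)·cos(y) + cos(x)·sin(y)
Testing each pair:
(0, 2): LHS = sin(2) ≈ 0.9093, RHS = sin(2) ≈ 0.9093 → holds
(0, 6): LHS = sin(6) ≈ -0.2794, RHS = sin(6) ≈ -0.2794 → holds
(2, 0): LHS = sin(2) ≈ 0.9093, RHS = sin(2) ≈ 0.9093 → holds
(6, 3): LHS = sin(9) ≈ 0.4121, RHS = sin(3)·cos(6) + sin(6)·cos(3) ≈ 0.4121 → holds
(6, 4): LHS = sin(10) ≈ -0.544, RHS = sin(4)·cos(6) + sin(6)·cos(4) ≈ -0.544 → holds

Every pair satisfies the claim.

Answer: All pairs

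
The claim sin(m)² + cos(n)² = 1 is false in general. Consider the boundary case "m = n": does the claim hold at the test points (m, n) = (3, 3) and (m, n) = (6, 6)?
At (3, 3): LHS = sin(3)² + cos(3)² = 1, RHS = 1 → equal
At (6, 6): LHS = sin(6)² + cos(6)² = 1, RHS = 1 → equal

So the claim does hold at both of these boundary points, even though it is not an identity.

Answer: Yes, holds at both test points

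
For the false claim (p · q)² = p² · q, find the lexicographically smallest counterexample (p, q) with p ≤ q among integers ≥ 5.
Substituting (5, 5) into the claim:
LHS = (5 · 5)² = 625
RHS = 5² · 5 = 125

Since LHS ≠ RHS, this pair disproves the claim, and no lexicographically smaller pair (p ≤ q, integers ≥ 5) does.

For instance (6, 11) is also a counterexample (LHS = 4356, RHS = 396), but it's lexicographically larger.

Answer: (p, q) = (5, 5)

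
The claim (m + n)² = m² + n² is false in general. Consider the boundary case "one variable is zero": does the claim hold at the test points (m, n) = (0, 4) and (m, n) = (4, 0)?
Yes, holds at both test points

At (0, 4): LHS = 16, RHS = 16 → equal
At (4, 0): LHS = 16, RHS = 16 → equal

So the claim does hold at both of these boundary points, even though it is not an identity.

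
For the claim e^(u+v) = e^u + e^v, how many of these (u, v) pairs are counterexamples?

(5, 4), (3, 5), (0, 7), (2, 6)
4

Testing each pair:
(5, 4): LHS = e^9 ≈ 8103, RHS = e^4 + e^5 ≈ 203 → counterexample
(3, 5): LHS = e^8 ≈ 2981, RHS = e^3 + e^5 ≈ 168.5 → counterexample
(0, 7): LHS = e^7 ≈ 1097, RHS = 1 + e^7 ≈ 1098 → counterexample
(2, 6): LHS = e^8 ≈ 2981, RHS = e^2 + e^6 ≈ 410.8 → counterexample

That makes 4 counterexamples.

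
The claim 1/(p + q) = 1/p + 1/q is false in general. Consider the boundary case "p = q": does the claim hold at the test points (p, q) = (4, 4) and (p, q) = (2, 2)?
At (4, 4): LHS = 1/8 ≠ RHS = 1/2
At (2, 2): LHS = 1/4 ≠ RHS = 1

Answer: No, fails at both test points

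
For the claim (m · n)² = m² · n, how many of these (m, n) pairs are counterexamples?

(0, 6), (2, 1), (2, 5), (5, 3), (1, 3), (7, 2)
Testing each pair:
(0, 6): LHS = 0, RHS = 0 → satisfies claim
(2, 1): LHS = 4, RHS = 4 → satisfies claim
(2, 5): LHS = 100, RHS = 20 → counterexample
(5, 3): LHS = 225, RHS = 75 → counterexample
(1, 3): LHS = 9, RHS = 3 → counterexample
(7, 2): LHS = 196, RHS = 98 → counterexample

That makes 4 counterexamples.

Answer: 4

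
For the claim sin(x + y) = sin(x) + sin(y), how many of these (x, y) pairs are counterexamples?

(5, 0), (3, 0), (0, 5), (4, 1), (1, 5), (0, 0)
Testing each pair:
(5, 0): LHS = sin(5) ≈ -0.9589, RHS = sin(5) ≈ -0.9589 → satisfies claim
(3, 0): LHS = sin(3) ≈ 0.1411, RHS = sin(3) ≈ 0.1411 → satisfies claim
(0, 5): LHS = sin(5) ≈ -0.9589, RHS = sin(5) ≈ -0.9589 → satisfies claim
(4, 1): LHS = sin(5) ≈ -0.9589, RHS = sin(4) + sin(1) ≈ 0.08467 → counterexample
(1, 5): LHS = sin(6) ≈ -0.2794, RHS = sin(5) + sin(1) ≈ -0.1175 → counterexample
(0, 0): LHS = 0, RHS = 0 → satisfies claim

That makes 2 counterexamples.

Answer: 2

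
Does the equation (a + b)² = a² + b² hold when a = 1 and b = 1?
Fails

Substituting a = 1, b = 1:

LHS = (1 + 1)² = 4
RHS = 1² + 1² = 2

LHS ≠ RHS, so the equation does not hold at this point.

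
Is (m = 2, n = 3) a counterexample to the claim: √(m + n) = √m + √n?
Yes

Substituting m = 2, n = 3:
LHS = √(2 + 3) = √(5) ≈ 2.236
RHS = √2 + √3 = √(2) + √(3) ≈ 3.146

Since LHS ≠ RHS, this pair disproves the claim.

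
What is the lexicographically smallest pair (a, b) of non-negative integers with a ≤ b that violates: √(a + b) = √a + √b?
Substituting (1, 1) into the claim:
LHS = √(1 + 1) = √(2) ≈ 1.414
RHS = √1 + √1 = 2

Since LHS ≠ RHS, this pair disproves the claim, and no lexicographically smaller pair (a ≤ b, non-negative integers) does.

For instance (4, 6) is also a counterexample (LHS = √(10) ≈ 3.162, RHS = 2 + √(6) ≈ 4.449), but it's lexicographically larger.

Answer: (a, b) = (1, 1)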